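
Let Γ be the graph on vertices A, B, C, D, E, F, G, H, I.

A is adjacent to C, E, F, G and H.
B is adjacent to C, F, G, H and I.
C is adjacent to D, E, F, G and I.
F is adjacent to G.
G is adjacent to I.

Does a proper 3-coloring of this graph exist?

No

A, C, F, G are mutually adjacent (a clique of size 4), so at least 4 colors are needed.
So 3 colors are not enough.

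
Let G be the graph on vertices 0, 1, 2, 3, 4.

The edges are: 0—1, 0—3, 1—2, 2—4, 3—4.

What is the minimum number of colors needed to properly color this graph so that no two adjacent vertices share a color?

3

The cycle 0-1-2-4-3-0 has odd length 5, so it cannot be 2-colored; at least 3 colors are needed.
3 colors suffice: color red → {0, 2}; color blue → {1, 4}; color green → {3}. Each edge has distinct colors on its endpoints.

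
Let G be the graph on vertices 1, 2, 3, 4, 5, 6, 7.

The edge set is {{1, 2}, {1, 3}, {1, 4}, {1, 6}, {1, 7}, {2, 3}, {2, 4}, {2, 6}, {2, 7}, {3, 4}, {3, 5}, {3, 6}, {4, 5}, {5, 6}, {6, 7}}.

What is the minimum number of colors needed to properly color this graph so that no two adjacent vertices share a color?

1, 2, 6, 7 are mutually adjacent (a clique of size 4), so at least 4 colors are needed.
4 colors suffice: color a → {3, 7}; color b → {1, 5}; color c → {4, 6}; color d → {2}. No two adjacent vertices share a color.

4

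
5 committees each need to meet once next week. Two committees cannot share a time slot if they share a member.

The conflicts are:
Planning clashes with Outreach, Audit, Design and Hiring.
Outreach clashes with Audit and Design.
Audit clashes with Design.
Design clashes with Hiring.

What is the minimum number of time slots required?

Planning, Outreach, Audit, Design are mutually in conflict, so at least 4 time slots are needed.
4 time slots suffice: time slot 1 → {Design}; time slot 2 → {Planning}; time slot 3 → {Audit, Hiring}; time slot 4 → {Outreach}. No two conflicting committees share a time slot.

4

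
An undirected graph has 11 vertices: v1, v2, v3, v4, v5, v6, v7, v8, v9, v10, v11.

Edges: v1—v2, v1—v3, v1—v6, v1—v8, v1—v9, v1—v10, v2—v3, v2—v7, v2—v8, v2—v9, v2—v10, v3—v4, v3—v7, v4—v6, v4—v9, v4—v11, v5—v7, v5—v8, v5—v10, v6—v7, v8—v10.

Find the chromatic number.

v1, v2, v8, v10 form a clique, so at least 4 colors are needed.
4 colors suffice: v1=red, v2=blue, v3=green, v4=red, v5=blue, v6=blue, v7=red, v8=green, v9=green, v10=yellow, v11=blue. Every edge joins two different colors.

4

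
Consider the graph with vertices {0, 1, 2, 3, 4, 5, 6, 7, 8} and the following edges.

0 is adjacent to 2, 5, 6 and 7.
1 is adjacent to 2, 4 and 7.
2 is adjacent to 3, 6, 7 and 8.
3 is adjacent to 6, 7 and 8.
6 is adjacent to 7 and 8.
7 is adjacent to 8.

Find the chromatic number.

2, 3, 6, 7, 8 are mutually adjacent (a clique of size 5), so at least 5 colors are needed.
A valid assignment using 5 colors: 0=yellow, 1=green, 2=red, 3=purple, 4=red, 5=red, 6=green, 7=blue, 8=yellow. No two adjacent vertices share a color.

5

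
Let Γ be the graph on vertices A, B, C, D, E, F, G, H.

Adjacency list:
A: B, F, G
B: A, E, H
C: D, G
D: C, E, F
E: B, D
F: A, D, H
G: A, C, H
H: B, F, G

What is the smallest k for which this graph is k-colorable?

3

The cycle A-B-E-D-F-A has odd length 5, so it cannot be 2-colored; at least 3 colors are needed.
One proper 3-coloring: A=2, B=1, C=3, D=2, E=3, F=1, G=1, H=2. No two adjacent vertices share a color.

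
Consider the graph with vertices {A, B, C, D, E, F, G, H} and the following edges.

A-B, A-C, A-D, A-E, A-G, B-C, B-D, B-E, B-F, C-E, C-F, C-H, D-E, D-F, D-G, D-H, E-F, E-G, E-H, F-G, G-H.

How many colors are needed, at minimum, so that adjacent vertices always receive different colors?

4

B, C, E, F are pairwise adjacent (a clique of size 4), so at least 4 colors are needed.
One proper 4-coloring: A=3, B=4, C=2, D=2, E=1, F=3, G=4, H=3. No two adjacent vertices share a color.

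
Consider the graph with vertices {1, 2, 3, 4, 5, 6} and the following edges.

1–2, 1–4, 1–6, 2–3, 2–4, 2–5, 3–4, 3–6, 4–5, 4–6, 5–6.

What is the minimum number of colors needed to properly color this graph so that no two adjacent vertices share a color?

3

1, 2, 4 are pairwise adjacent, so at least 3 colors are needed.
3 colors suffice: 1=c, 2=b, 3=c, 4=a, 5=c, 6=b. Each edge has distinct colors on its endpoints.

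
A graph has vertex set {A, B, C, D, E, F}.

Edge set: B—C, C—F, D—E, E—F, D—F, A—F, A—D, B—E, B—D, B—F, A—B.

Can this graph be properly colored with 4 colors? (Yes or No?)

Yes

The chromatic number is 4. B, D, E, F are mutually adjacent (a clique of size 4), so at least 4 colors are needed.
4 colors suffice: color 1 → {F}; color 2 → {B}; color 3 → {C, D}; color 4 → {A, E}.
That is already a proper 4-coloring.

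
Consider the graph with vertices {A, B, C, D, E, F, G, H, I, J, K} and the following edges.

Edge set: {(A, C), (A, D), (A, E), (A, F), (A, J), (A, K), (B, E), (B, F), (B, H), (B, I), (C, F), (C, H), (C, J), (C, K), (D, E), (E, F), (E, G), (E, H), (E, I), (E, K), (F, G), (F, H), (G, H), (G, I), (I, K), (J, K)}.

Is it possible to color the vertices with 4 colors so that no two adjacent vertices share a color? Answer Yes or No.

Yes

The chromatic number is 4. B, E, F, H are mutually adjacent (a clique of size 4), so at least 4 colors are needed.
4 colors suffice: color red → {C, E}; color blue → {D, F, K}; color green → {A, H, I}; color yellow → {B, G, J}.
That is already a proper 4-coloring.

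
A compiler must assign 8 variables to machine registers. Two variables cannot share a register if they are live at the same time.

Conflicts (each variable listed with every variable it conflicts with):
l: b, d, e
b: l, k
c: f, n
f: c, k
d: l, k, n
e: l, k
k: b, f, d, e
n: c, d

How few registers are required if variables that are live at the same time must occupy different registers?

3

The cycle f-c-n-d-k-f has odd length 5, so it cannot be 2-colored; at least 3 registers are needed.
3 registers suffice: register 1 → {l, k, n}; register 2 → {b, f, d, e}; register 3 → {c}. No two conflicting variables share a register.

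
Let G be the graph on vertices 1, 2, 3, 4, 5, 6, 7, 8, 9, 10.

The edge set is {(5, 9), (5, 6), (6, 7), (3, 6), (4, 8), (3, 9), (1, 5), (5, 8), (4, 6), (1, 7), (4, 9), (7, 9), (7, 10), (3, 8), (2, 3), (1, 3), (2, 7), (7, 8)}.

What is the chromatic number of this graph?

2

7 and 8 are adjacent, so at least 2 colors are needed.
2 colors suffice: color red → {3, 4, 5, 7}; color blue → {1, 2, 6, 8, 9, 10}. No two adjacent vertices share a color.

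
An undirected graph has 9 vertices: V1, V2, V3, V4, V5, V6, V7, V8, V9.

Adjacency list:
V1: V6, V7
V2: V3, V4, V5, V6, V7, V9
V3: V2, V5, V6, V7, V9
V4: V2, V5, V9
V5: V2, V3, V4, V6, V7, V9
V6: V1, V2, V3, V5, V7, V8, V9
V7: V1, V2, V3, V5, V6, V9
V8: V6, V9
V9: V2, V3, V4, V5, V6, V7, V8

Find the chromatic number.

V2, V3, V5, V6, V7, V9 form a clique, so at least 6 colors are needed.
One proper 6-coloring: V1=2, V2=3, V3=6, V4=1, V5=5, V6=1, V7=4, V8=3, V9=2. Each edge has distinct colors on its endpoints.

6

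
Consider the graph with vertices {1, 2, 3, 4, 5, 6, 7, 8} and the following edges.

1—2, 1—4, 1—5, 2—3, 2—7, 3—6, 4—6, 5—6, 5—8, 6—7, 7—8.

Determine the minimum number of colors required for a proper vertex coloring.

The cycle 1-2-3-6-5-1 has odd length 5, so it cannot be 2-colored; at least 3 colors are needed.
3 colors suffice: color a → {2, 6, 8}; color b → {3, 4, 5, 7}; color c → {1}. Each edge has distinct colors on its endpoints.

3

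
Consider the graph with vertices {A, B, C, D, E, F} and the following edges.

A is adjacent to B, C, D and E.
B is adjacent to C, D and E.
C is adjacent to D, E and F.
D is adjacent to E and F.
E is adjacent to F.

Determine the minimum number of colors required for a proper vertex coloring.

5

A, B, C, D, E are mutually adjacent (a clique of size 5), so at least 5 colors are needed.
A valid assignment using 5 colors: A=4, B=5, C=1, D=2, E=3, F=4. Every edge joins two different colors.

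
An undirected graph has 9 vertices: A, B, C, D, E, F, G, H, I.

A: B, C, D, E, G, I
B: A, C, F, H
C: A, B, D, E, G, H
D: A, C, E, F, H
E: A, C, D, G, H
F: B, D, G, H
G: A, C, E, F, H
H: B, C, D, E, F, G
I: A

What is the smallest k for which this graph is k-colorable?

4

C, D, E, H are pairwise adjacent (a clique of size 4), so at least 4 colors are needed.
4 colors suffice: A=1, B=3, C=2, D=3, E=4, F=2, G=3, H=1, I=2. No two adjacent vertices share a color.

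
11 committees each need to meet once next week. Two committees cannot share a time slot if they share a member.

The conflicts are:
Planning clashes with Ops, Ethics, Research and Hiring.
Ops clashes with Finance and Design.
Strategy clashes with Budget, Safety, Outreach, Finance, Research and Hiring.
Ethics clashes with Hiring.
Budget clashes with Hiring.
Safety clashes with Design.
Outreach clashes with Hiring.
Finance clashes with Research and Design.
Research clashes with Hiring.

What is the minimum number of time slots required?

3

Ops, Finance, Design all conflict with each other, so at least 3 time slots are needed.
3 time slots suffice: Planning=2, Ops=3, Strategy=2, Ethics=3, Budget=3, Safety=1, Outreach=3, Finance=1, Research=3, Hiring=1, Design=2. Each listed conflict is separated.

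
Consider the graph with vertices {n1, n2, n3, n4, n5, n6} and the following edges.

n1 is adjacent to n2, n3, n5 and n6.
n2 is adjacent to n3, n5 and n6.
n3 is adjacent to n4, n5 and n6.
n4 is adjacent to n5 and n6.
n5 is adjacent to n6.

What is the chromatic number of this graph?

n1, n2, n3, n5, n6 are mutually adjacent (a clique of size 5), so at least 5 colors are needed.
5 colors suffice: color red → {n3}; color blue → {n6}; color green → {n5}; color yellow → {n1, n4}; color purple → {n2}. Every edge joins two different colors.

5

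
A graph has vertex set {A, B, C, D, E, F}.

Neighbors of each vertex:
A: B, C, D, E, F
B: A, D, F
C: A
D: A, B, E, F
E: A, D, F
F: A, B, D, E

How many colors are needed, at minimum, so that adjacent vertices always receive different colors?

4

A, B, D, F are mutually adjacent (a clique of size 4), so at least 4 colors are needed.
4 colors suffice: A=1, B=4, C=2, D=3, E=4, F=2. Each edge has distinct colors on its endpoints.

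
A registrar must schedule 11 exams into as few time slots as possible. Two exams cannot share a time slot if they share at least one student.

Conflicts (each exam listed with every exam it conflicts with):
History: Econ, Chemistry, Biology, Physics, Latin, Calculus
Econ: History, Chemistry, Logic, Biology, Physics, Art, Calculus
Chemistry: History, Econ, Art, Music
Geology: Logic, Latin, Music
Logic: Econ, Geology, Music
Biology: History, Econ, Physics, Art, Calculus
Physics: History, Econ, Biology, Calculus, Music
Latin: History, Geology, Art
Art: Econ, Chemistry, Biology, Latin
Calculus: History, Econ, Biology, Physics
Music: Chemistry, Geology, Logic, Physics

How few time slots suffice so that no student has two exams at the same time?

History, Econ, Biology, Physics, Calculus all conflict with each other, so at least 5 time slots are needed.
5 time slots suffice: time slot 1 → {Econ, Latin, Music}; time slot 2 → {History, Geology, Art}; time slot 3 → {Chemistry, Logic, Biology}; time slot 4 → {Physics}; time slot 5 → {Calculus}. No two conflicting exams share a time slot.

5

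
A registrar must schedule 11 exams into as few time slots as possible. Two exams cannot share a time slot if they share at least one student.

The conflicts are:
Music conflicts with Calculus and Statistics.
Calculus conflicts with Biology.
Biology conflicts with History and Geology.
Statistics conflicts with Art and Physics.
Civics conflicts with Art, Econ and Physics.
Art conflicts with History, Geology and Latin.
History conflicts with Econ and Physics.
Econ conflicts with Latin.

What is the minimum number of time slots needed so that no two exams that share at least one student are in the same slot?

2

Calculus and Biology conflict, so at least 2 time slots are needed.
2 time slots suffice: time slot 1 → {Music, Biology, Art, Econ, Physics}; time slot 2 → {Calculus, Statistics, Civics, History, Geology, Latin}. No two conflicting exams share a time slot.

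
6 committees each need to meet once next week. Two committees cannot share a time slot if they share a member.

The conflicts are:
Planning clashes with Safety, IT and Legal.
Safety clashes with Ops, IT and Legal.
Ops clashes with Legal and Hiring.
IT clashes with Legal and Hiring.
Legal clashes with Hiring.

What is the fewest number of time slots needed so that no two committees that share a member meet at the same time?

Planning, Safety, IT, Legal are mutually in conflict, so at least 4 time slots are needed.
4 time slots suffice: time slot 1 → {Legal}; time slot 2 → {Ops, IT}; time slot 3 → {Safety, Hiring}; time slot 4 → {Planning}. Every pair that conflicts lands in different time slots.

4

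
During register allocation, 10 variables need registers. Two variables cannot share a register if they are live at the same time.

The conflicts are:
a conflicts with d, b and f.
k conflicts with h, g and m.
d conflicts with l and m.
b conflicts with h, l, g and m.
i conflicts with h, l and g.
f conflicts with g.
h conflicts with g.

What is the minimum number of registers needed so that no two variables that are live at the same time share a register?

b, h, g all conflict with each other, so at least 3 registers are needed.
3 registers suffice: register 1 → {k, d, b, i, f}; register 2 → {a, l, g, m}; register 3 → {h}. Every pair that conflicts lands in different registers.

3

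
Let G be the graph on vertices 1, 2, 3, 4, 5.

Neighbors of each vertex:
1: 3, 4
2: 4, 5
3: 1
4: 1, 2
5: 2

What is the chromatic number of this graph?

2

1 and 3 are adjacent, so at least 2 colors are needed.
One proper 2-coloring: 1=a, 2=a, 3=b, 4=b, 5=b. No two adjacent vertices share a color.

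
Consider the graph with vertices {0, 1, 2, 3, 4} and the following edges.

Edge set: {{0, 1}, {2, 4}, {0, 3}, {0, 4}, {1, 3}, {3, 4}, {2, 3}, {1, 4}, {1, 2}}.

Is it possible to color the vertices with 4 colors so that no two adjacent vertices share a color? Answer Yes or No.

The chromatic number is 4. 1, 2, 3, 4 form a clique, so at least 4 colors are needed.
4 colors suffice: color a → {3}; color b → {1}; color c → {4}; color d → {0, 2}.
That is already a proper 4-coloring.

Yes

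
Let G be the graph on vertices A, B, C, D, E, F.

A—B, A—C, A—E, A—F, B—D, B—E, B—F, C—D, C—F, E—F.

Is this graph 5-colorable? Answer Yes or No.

The chromatic number is 4. A, B, E, F are mutually adjacent (a clique of size 4), so at least 4 colors are needed.
4 colors suffice: color 1 → {A, D}; color 2 → {F}; color 3 → {B, C}; color 4 → {E}.
Since 5 ≥ 4, a proper 5-coloring certainly exists.

Yes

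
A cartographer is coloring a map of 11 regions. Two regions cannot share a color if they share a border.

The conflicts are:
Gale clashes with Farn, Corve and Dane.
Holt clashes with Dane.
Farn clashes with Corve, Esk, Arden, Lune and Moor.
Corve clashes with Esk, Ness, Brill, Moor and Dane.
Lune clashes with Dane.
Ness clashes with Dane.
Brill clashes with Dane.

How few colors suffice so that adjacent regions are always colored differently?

3

Corve, Ness, Dane pairwise conflict, so at least 3 colors are needed.
3 colors suffice: Gale=3, Holt=1, Farn=2, Corve=1, Esk=3, Arden=1, Lune=1, Ness=3, Brill=3, Moor=3, Dane=2. Each listed conflict is separated.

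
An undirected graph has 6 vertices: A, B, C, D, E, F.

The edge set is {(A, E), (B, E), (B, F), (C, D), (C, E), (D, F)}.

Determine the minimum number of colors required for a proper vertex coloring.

3

The cycle B-E-C-D-F-B has odd length 5, so it cannot be 2-colored; at least 3 colors are needed.
A valid assignment using 3 colors: A=2, B=2, C=2, D=3, E=1, F=1. Every edge joins two different colors.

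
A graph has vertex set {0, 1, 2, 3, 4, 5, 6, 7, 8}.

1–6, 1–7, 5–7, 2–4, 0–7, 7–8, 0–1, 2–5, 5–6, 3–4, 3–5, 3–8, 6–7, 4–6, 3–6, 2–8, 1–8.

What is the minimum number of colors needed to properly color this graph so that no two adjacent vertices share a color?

3, 4, 6 are pairwise adjacent, so at least 3 colors are needed.
3 colors suffice: color red → {2, 3, 7}; color blue → {0, 6, 8}; color green → {1, 4, 5}. No two adjacent vertices share a color.

3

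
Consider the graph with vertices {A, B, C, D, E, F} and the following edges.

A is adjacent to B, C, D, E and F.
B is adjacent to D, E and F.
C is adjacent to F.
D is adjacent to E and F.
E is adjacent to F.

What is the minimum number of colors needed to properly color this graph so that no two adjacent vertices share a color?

A, B, D, E, F are pairwise adjacent (a clique of size 5), so at least 5 colors are needed.
A valid assignment using 5 colors: A=red, B=purple, C=green, D=yellow, E=green, F=blue. Every edge joins two different colors.

5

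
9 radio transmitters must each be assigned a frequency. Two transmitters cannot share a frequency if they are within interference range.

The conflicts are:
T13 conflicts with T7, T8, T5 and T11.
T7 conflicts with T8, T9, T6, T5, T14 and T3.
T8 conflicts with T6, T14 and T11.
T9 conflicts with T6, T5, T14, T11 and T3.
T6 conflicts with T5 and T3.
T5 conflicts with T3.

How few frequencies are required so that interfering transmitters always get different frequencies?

T7, T9, T6, T5, T3 all conflict with each other, so at least 5 frequencies are needed.
5 frequencies suffice: T13=3, T7=1, T8=2, T9=2, T6=3, T5=4, T14=3, T11=1, T3=5. No two conflicting transmitters share a frequency.

5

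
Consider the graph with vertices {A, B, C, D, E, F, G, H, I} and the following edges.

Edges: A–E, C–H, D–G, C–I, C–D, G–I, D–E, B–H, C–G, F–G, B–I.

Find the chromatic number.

C, D, G are mutually adjacent, so at least 3 colors are needed.
A valid assignment using 3 colors: A=blue, B=blue, C=blue, D=green, E=red, F=blue, G=red, H=red, I=green. No two adjacent vertices share a color.

3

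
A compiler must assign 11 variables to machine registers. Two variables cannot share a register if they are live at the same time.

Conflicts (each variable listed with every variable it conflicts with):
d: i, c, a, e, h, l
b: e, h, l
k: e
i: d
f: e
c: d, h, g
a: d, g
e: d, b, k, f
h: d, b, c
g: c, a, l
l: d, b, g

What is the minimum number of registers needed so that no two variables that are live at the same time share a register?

d, c, h all conflict with each other, so at least 3 registers are needed.
3 registers suffice: d=1, b=1, k=1, i=2, f=1, c=2, a=2, e=2, h=3, g=1, l=2. Every pair that conflicts lands in different registers.

3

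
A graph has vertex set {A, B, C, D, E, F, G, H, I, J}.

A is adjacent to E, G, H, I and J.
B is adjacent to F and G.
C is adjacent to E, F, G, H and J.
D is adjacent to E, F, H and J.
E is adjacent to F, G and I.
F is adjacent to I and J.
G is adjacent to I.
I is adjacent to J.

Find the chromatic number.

A, E, G, I are mutually adjacent (a clique of size 4), so at least 4 colors are needed.
4 colors suffice: color 1 → {B, E, H, J}; color 2 → {A, F}; color 3 → {C, D, I}; color 4 → {G}. Every edge joins two different colors.

4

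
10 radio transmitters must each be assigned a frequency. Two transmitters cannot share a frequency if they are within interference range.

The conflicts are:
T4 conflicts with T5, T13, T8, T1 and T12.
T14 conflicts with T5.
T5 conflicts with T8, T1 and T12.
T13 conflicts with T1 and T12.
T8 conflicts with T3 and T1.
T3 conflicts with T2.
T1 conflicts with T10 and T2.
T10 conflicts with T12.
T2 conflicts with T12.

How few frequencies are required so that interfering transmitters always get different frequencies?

T4, T5, T8, T1 are mutually in conflict, so at least 4 frequencies are needed.
4 frequencies suffice: frequency 1 → {T14, T3, T1, T12}; frequency 2 → {T4, T10, T2}; frequency 3 → {T5, T13}; frequency 4 → {T8}. No two conflicting transmitters share a frequency.

4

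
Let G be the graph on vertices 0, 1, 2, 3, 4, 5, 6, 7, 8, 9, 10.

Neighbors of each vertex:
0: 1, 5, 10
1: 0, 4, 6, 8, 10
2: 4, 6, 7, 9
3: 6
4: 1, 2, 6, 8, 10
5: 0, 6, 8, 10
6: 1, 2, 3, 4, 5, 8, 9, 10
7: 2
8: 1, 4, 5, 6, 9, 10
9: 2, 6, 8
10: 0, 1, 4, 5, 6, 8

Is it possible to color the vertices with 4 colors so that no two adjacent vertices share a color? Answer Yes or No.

No

1, 4, 6, 8, 10 form a clique, so at least 5 colors are needed.
So 4 colors are not enough.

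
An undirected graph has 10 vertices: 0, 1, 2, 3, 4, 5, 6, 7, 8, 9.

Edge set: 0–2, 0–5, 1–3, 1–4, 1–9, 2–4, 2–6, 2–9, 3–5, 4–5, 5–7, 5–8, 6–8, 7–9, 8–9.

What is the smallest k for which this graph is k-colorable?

3

The cycle 4-2-6-8-5-4 has odd length 5, so it cannot be 2-colored; at least 3 colors are needed.
A valid assignment using 3 colors: 0=c, 1=b, 2=b, 3=c, 4=c, 5=a, 6=a, 7=b, 8=b, 9=a. Each edge has distinct colors on its endpoints.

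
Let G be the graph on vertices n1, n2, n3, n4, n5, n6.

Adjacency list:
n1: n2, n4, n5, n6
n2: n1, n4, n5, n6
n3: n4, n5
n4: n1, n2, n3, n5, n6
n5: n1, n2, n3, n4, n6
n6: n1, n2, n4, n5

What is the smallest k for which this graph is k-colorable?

n1, n2, n4, n5, n6 are mutually adjacent (a clique of size 5), so at least 5 colors are needed.
5 colors suffice: color 1 → {n5}; color 2 → {n4}; color 3 → {n2, n3}; color 4 → {n6}; color 5 → {n1}. No two adjacent vertices share a color.

5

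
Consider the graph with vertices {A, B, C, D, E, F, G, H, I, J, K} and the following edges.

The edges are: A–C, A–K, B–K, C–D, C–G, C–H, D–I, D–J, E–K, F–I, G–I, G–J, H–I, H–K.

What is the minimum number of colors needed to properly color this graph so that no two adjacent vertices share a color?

C and G are adjacent, so at least 2 colors are needed.
A valid assignment using 2 colors: A=2, B=2, C=1, D=2, E=2, F=2, G=2, H=2, I=1, J=1, K=1. Every edge joins two different colors.

2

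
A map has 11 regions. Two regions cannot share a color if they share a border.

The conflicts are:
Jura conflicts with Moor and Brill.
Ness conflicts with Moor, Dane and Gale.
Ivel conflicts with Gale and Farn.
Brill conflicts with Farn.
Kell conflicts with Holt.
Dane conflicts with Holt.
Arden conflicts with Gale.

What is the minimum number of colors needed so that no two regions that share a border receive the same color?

3

The cycle Farn-Ivel-Gale-Ness-Moor-Jura-Brill-Farn has odd length 7, so it cannot be 2-colored; at least 3 colors are needed.
3 colors suffice: Jura=1, Ness=2, Ivel=2, Moor=3, Brill=2, Kell=2, Dane=3, Arden=2, Gale=1, Farn=1, Holt=1. Every pair that conflicts lands in different colors.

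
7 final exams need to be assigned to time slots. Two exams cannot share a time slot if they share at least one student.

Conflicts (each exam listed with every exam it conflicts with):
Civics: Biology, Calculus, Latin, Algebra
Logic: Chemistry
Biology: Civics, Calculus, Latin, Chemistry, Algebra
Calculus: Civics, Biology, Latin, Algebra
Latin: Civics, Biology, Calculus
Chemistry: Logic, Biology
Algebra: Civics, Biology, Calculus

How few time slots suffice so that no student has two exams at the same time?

Civics, Biology, Calculus, Algebra pairwise conflict, so at least 4 time slots are needed.
4 time slots suffice: time slot 1 → {Logic, Biology}; time slot 2 → {Calculus, Chemistry}; time slot 3 → {Civics}; time slot 4 → {Latin, Algebra}. Each listed conflict is separated.

4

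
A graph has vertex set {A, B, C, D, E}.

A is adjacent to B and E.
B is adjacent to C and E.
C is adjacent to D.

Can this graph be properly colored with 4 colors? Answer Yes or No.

The chromatic number is 3. A, B, E form a triangle, so at least 3 colors are needed.
3 colors suffice: A=3, B=1, C=2, D=1, E=2.
Since 4 ≥ 3, a proper 4-coloring certainly exists.

Yes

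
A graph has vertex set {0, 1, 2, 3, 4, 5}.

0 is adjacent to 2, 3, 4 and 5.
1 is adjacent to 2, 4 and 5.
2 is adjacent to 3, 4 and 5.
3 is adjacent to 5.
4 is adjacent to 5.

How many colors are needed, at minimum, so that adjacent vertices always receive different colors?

1, 2, 4, 5 are mutually adjacent (a clique of size 4), so at least 4 colors are needed.
4 colors suffice: color red → {5}; color blue → {2}; color green → {3, 4}; color yellow → {0, 1}. Every edge joins two different colors.

4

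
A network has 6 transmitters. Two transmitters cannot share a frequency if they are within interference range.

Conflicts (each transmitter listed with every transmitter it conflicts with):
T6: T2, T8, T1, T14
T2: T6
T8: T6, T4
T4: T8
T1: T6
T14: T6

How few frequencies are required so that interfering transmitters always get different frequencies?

T6 and T14 conflict, so at least 2 frequencies are needed.
A valid assignment using 2 frequencies: T6=1, T2=2, T8=2, T4=1, T1=2, T14=2. No two conflicting transmitters share a frequency.

2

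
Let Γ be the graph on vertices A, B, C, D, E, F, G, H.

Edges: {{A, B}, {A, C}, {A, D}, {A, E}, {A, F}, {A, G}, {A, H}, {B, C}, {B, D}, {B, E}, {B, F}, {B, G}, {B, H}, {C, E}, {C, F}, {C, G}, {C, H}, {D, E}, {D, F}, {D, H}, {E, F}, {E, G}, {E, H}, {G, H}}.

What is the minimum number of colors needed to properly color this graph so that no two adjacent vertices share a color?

A, B, C, E, G, H are mutually adjacent (a clique of size 6), so at least 6 colors are needed.
6 colors suffice: color 1 → {A}; color 2 → {B}; color 3 → {E}; color 4 → {F, H}; color 5 → {C, D}; color 6 → {G}. No two adjacent vertices share a color.

6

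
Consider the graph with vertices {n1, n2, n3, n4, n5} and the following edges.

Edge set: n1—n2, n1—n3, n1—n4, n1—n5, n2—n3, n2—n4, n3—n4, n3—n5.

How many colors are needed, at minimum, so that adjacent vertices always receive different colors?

n1, n2, n3, n4 are pairwise adjacent (a clique of size 4), so at least 4 colors are needed.
4 colors suffice: n1=red, n2=green, n3=blue, n4=yellow, n5=green. Each edge has distinct colors on its endpoints.

4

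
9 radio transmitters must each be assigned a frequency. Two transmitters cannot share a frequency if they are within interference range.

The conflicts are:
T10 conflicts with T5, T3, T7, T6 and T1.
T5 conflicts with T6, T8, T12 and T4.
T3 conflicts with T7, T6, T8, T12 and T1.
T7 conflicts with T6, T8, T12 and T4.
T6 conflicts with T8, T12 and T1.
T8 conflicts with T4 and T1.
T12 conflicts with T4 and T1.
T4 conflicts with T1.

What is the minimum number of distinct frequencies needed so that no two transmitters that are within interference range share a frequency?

T10, T3, T7, T6 pairwise conflict, so at least 4 frequencies are needed.
4 frequencies suffice: frequency 1 → {T6, T4}; frequency 2 → {T5, T7, T1}; frequency 3 → {T10, T8, T12}; frequency 4 → {T3}. Every pair that conflicts lands in different frequencies.

4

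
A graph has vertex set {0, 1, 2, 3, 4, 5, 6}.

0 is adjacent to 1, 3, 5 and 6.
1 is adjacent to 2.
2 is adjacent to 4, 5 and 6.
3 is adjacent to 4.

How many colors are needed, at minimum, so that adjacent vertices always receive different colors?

3

The cycle 4-2-6-0-3-4 has odd length 5, so it cannot be 2-colored; at least 3 colors are needed.
3 colors suffice: color red → {0, 2}; color blue → {1, 4, 5, 6}; color green → {3}. Every edge joins two different colors.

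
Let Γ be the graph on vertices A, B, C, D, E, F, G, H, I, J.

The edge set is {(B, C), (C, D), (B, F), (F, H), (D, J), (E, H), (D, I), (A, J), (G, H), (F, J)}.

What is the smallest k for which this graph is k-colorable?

The cycle B-F-J-D-C-B has odd length 5, so it cannot be 2-colored; at least 3 colors are needed.
3 colors suffice: A=2, B=1, C=3, D=2, E=2, F=2, G=2, H=1, I=1, J=1. No two adjacent vertices share a color.

3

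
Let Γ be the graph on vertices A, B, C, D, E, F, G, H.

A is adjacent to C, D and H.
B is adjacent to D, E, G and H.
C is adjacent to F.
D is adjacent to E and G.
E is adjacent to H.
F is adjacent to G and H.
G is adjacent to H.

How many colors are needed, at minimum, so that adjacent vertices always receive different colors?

B, G, H are mutually adjacent, so at least 3 colors are needed.
A valid assignment using 3 colors: A=blue, B=blue, C=red, D=red, E=green, F=blue, G=green, H=red. Every edge joins two different colors.

3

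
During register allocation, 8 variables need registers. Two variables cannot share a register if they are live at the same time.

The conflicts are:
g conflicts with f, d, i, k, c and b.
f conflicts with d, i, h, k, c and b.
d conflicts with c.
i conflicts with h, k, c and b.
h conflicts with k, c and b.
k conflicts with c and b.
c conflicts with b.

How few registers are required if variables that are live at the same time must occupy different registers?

6

f, i, h, k, c, b are mutually in conflict, so at least 6 registers are needed.
6 registers suffice: register 1 → {f}; register 2 → {c}; register 3 → {d, k}; register 4 → {i}; register 5 → {b}; register 6 → {g, h}. No two conflicting variables share a register.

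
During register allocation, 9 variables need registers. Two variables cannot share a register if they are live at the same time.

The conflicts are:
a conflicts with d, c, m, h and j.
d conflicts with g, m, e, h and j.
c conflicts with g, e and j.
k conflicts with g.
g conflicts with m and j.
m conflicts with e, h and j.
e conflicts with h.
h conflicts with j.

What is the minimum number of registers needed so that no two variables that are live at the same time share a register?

a, d, m, h, j are mutually in conflict, so at least 5 registers are needed.
5 registers suffice: register 1 → {c, k, m}; register 2 → {d}; register 3 → {e, j}; register 4 → {a, g}; register 5 → {h}. Each listed conflict is separated.

5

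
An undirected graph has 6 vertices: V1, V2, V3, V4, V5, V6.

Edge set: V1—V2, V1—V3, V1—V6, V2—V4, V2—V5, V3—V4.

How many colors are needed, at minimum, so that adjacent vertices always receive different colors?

2

V1 and V2 are adjacent, so at least 2 colors are needed.
2 colors suffice: color 1 → {V1, V4, V5}; color 2 → {V2, V3, V6}. Each edge has distinct colors on its endpoints.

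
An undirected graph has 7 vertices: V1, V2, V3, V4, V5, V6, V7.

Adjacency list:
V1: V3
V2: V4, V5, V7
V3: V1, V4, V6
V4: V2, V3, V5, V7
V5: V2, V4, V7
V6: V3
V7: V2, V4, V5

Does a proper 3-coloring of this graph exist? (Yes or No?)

No

V2, V4, V5, V7 are mutually adjacent (a clique of size 4), so at least 4 colors are needed.
So 3 colors are not enough.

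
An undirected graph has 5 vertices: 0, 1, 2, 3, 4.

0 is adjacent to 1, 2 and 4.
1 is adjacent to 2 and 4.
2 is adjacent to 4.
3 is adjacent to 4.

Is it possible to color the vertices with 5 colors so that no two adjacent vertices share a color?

Yes

The chromatic number is 4. 0, 1, 2, 4 form a clique, so at least 4 colors are needed.
4 colors suffice: color red → {4}; color blue → {1, 3}; color green → {0}; color yellow → {2}.
Since 5 ≥ 4, a proper 5-coloring certainly exists.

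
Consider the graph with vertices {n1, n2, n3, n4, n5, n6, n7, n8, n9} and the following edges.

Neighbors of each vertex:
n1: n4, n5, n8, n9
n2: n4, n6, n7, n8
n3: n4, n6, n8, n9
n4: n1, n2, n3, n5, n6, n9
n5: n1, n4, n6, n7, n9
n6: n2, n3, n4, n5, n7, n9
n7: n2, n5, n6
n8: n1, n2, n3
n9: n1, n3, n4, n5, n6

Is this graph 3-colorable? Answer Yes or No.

No

n3, n4, n6, n9 form a clique, so at least 4 colors are needed.
So 3 colors are not enough.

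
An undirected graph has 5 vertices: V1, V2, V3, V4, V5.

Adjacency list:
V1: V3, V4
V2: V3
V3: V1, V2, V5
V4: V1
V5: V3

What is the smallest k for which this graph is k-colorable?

2

V1 and V3 are adjacent, so at least 2 colors are needed.
2 colors suffice: V1=2, V2=2, V3=1, V4=1, V5=2. Every edge joins two different colors.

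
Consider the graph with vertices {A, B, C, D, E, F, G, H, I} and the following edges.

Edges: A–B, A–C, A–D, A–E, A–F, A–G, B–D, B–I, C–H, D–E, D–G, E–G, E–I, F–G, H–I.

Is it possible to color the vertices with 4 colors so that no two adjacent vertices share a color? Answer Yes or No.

Yes

The chromatic number is 4. A, D, E, G are pairwise adjacent (a clique of size 4), so at least 4 colors are needed.
A valid assignment using 4 colors: A=1, B=2, C=2, D=4, E=2, F=2, G=3, H=3, I=1.
That is already a proper 4-coloring.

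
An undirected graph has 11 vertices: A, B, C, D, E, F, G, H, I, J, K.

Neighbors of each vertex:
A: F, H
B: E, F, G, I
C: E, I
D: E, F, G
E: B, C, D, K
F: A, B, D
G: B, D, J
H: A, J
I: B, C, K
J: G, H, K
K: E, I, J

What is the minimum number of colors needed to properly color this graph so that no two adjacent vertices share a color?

The cycle J-K-E-B-G-J has odd length 5, so it cannot be 2-colored; at least 3 colors are needed.
A valid assignment using 3 colors: A=2, B=2, C=2, D=2, E=1, F=1, G=1, H=1, I=1, J=3, K=2. Each edge has distinct colors on its endpoints.

3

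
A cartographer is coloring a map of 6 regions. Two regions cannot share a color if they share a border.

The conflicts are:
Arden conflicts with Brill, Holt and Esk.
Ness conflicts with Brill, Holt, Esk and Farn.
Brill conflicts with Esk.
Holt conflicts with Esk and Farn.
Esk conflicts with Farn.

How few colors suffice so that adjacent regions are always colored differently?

4

Ness, Holt, Esk, Farn pairwise conflict, so at least 4 colors are needed.
4 colors suffice: color 1 → {Esk}; color 2 → {Brill, Holt}; color 3 → {Arden, Ness}; color 4 → {Farn}. Each listed conflict is separated.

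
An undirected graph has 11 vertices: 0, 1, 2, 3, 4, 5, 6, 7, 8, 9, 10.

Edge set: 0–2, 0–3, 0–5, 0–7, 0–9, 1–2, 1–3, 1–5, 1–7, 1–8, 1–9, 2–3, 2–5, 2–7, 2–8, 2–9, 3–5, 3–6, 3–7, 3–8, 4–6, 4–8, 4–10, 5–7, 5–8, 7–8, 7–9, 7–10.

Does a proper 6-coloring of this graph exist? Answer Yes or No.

The chromatic number is 6. 1, 2, 3, 5, 7, 8 form a clique, so at least 6 colors are needed.
6 colors suffice: color a → {4, 7}; color b → {3, 9, 10}; color c → {2, 6}; color d → {5}; color e → {0, 1}; color f → {8}.
That is already a proper 6-coloring.

Yes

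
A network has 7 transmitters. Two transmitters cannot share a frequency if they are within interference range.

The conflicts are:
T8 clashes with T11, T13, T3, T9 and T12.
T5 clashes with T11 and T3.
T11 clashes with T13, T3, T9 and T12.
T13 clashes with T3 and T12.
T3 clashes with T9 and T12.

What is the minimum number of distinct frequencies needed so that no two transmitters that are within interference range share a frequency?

5

T8, T11, T13, T3, T12 are mutually in conflict, so at least 5 frequencies are needed.
A valid assignment using 5 frequencies: T8=3, T5=3, T11=1, T13=4, T3=2, T9=4, T12=5. Every pair that conflicts lands in different frequencies.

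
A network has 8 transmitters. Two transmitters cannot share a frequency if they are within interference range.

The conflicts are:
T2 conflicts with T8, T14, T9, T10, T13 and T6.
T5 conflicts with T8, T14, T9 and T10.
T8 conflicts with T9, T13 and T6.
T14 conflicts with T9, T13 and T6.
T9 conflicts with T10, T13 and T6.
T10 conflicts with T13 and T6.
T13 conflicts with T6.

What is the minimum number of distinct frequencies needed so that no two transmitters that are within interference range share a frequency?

T2, T8, T9, T13, T6 pairwise conflict, so at least 5 frequencies are needed.
5 frequencies suffice: frequency 1 → {T9}; frequency 2 → {T2, T5}; frequency 3 → {T13}; frequency 4 → {T6}; frequency 5 → {T8, T14, T10}. No two conflicting transmitters share a frequency.

5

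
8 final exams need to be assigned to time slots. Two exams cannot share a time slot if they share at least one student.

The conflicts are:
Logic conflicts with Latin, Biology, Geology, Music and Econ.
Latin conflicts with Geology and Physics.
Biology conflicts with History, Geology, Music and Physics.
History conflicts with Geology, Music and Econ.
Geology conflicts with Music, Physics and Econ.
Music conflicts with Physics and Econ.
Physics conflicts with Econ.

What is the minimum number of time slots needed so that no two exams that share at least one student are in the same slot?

Geology, Music, Physics, Econ all conflict with each other, so at least 4 time slots are needed.
4 time slots suffice: Logic=3, Latin=2, Biology=4, History=3, Geology=1, Music=2, Physics=3, Econ=4. No two conflicting exams share a time slot.

4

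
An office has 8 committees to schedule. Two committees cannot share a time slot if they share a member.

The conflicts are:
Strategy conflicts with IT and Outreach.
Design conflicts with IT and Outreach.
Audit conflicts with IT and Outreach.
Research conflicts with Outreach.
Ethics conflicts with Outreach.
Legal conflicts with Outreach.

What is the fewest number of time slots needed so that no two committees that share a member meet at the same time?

Audit and Outreach conflict, so at least 2 time slots are needed.
A valid assignment using 2 time slots: Strategy=2, Design=2, Audit=2, Research=2, IT=1, Ethics=2, Legal=2, Outreach=1. No two conflicting committees share a time slot.

2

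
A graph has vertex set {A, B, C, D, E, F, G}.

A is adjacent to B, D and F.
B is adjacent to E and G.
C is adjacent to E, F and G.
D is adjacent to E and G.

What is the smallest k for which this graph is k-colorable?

The cycle A-D-G-C-F-A has odd length 5, so it cannot be 2-colored; at least 3 colors are needed.
3 colors suffice: color 1 → {A, E, G}; color 2 → {B, C, D}; color 3 → {F}. Each edge has distinct colors on its endpoints.

3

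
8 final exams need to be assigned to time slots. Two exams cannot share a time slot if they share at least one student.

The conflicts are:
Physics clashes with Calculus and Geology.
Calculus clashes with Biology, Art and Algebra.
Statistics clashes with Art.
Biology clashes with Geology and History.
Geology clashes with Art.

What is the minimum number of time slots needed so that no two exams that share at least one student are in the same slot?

2

Biology and History conflict, so at least 2 time slots are needed.
2 time slots suffice: Physics=2, Calculus=1, Statistics=1, Biology=2, Geology=1, History=1, Art=2, Algebra=2. Each listed conflict is separated.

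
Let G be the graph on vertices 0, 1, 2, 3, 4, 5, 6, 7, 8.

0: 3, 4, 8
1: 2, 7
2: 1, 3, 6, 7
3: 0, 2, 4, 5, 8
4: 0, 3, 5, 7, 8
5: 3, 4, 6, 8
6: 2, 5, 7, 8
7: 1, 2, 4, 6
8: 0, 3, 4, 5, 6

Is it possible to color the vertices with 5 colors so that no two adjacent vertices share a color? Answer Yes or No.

The chromatic number is 4. 0, 3, 4, 8 are mutually adjacent (a clique of size 4), so at least 4 colors are needed.
4 colors suffice: 0=yellow, 1=red, 2=blue, 3=red, 4=blue, 5=yellow, 6=red, 7=green, 8=green.
Since 5 ≥ 4, a proper 5-coloring certainly exists.

Yes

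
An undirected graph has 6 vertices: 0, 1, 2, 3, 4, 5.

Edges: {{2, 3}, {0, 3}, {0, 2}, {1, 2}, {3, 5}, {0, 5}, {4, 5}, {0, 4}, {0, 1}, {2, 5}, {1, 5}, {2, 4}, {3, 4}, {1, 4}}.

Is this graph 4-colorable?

No

0, 2, 3, 4, 5 are mutually adjacent (a clique of size 5), so at least 5 colors are needed.
So 4 colors are not enough.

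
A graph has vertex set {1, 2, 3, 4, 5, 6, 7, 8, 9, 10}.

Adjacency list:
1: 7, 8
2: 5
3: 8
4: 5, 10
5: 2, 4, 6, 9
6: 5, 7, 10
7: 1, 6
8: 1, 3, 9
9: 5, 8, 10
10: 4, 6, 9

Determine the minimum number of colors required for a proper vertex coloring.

2

6 and 7 are adjacent, so at least 2 colors are needed.
2 colors suffice: color red → {5, 7, 8, 10}; color blue → {1, 2, 3, 4, 6, 9}. Each edge has distinct colors on its endpoints.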